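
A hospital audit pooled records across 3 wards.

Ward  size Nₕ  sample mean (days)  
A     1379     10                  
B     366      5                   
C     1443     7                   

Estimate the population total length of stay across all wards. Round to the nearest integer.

Estimate total by summing Nₕ·x̄ₕ over strata.
1379·10 + 366·5 + 1443·7 = 13790 + 1830 + 10101 = 25721.

25721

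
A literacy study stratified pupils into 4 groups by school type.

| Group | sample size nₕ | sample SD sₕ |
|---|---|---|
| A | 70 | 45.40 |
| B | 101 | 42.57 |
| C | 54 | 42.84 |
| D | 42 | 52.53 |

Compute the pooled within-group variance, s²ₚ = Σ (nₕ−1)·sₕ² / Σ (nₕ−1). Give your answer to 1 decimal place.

Degrees of freedom: 69 + 100 + 53 + 41 = 263.
Σ(nₕ−1)sₕ² = 69·2061.16 + 100·1812.2049 + 53·1835.2656 + 41·2759.4009 = 533845.0437.
s²ₚ = 533845.0437 / 263 = 2029.829... → 2029.8.

2029.8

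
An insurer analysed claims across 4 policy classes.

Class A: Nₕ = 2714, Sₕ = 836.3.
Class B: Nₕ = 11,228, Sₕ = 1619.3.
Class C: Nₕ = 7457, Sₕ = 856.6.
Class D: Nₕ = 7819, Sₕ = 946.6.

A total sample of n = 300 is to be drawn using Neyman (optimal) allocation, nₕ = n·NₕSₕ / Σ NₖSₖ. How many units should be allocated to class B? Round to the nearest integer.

A: NₕSₕ = 2714·836.3 = 2269718.2
B: NₕSₕ = 11228·1619.3 = 18181500.4
C: NₕSₕ = 7457·856.6 = 6387666.2
D: NₕSₕ = 7819·946.6 = 7401465.4
Σ NₕSₕ = 34240350.2.
n_B = 300·18181500.4/34240350.2 = 159.299... → 159.

159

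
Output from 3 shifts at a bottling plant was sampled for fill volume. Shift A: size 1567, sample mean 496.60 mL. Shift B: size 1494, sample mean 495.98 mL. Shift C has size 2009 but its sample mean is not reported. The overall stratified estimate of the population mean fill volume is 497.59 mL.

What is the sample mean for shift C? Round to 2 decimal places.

N = 1567 + 1494 + 2009 = 5070.
Overall total = μ·N = 497.59·5070 = 2522781.3.
Subtract the known strata: 1567·496.60 + 1494·495.98 = 1519166.32.
Remaining total for shift C: 2522781.3 − 1519166.32 = 1003614.98.
Divide by its size: 1003614.98 / 2009 = 499.5595... → 499.56.

499.56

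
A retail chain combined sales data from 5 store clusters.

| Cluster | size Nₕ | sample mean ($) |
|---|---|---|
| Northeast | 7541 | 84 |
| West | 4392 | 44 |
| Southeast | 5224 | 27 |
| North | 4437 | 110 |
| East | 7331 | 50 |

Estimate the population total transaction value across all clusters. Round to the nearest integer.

1822360

Northeast: 7541·84 = 633444
West: 4392·44 = 193248
Southeast: 5224·27 = 141048
North: 4437·110 = 488070
East: 7331·50 = 366550
τ̂ = Σ Nₕx̄ₕ = 1822360.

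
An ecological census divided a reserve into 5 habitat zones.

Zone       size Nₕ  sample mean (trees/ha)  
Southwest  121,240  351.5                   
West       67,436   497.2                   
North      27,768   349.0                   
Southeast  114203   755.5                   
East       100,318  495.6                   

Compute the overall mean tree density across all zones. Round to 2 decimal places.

N = 121240 + 67436 + 27768 + 114203 + 100318 = 430965.
Overall mean = Σ (Nₕ/N)·x̄ₕ — weight by population share, not a simple average.
Σ Nₕx̄ₕ = 121240·351.5 + 67436·497.2 + 27768·349.0 + 114203·755.5 + 100318·495.6 = 42615860 + 33529179.2 + 9691032 + 86280366.5 + 49717600.8 = 221834038.5.
Divide by N: 221834038.5 / 430965 = 514.7379... → 514.74.

514.74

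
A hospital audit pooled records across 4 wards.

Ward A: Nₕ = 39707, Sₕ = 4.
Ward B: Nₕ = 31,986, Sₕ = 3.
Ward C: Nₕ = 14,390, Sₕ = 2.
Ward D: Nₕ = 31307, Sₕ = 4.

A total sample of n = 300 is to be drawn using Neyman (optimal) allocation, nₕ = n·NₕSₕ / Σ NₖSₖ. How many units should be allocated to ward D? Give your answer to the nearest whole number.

Σ NₕSₕ = 39707·4 + 31986·3 + 14390·2 + 31307·4 = 408794.
Share for D: 125228/408794 = 0.30634.
n_D = 300 × 0.30634 = 91.901... → 92.

92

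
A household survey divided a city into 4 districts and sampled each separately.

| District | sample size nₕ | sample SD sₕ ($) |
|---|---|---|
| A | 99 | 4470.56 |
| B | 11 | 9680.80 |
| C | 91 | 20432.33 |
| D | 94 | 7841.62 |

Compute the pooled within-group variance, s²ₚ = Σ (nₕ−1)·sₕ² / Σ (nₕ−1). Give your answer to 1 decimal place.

Degrees of freedom: 98 + 10 + 90 + 93 = 291.
Σ(nₕ−1)sₕ² = 98·19985906.7136 + 10·93717888.64 + 90·417480109.2289 + 93·61491004.2244 = 46187670967.803.
s²ₚ = 46187670967.803 / 291 = 158720518.790... → 158720518.8.

158720518.8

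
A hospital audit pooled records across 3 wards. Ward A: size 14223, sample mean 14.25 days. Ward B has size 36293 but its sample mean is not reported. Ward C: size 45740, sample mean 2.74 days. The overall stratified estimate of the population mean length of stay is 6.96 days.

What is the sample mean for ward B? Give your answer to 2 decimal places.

9.42

N = 14223 + 36293 + 45740 = 96256.
Overall total = μ·N = 6.96·96256 = 669941.76.
Subtract the known strata: 14223·14.25 + 45740·2.74 = 328005.35.
Remaining total for ward B: 669941.76 − 328005.35 = 341936.41.
Divide by its size: 341936.41 / 36293 = 9.4216... → 9.42.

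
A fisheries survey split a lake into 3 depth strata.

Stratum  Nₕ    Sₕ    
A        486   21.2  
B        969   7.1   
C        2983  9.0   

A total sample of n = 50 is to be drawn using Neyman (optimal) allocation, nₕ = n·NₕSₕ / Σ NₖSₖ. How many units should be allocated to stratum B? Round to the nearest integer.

8

Σ NₕSₕ = 486·21.2 + 969·7.1 + 2983·9.0 = 44030.1.
Share for B: 6879.9/44030.1 = 0.15625.
n_B = 50 × 0.15625 = 7.813... → 8.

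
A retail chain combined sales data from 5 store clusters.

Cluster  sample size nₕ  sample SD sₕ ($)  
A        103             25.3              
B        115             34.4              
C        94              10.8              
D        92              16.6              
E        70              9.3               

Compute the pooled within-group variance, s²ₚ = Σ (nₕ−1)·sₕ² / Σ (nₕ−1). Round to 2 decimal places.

Degrees of freedom: 102 + 114 + 93 + 91 + 69 = 469.
Σ(nₕ−1)sₕ² = 102·640.09 + 114·1183.36 + 93·116.64 + 91·275.56 + 69·86.49 = 242083.51.
s²ₚ = 242083.51 / 469 = 516.1695... → 516.17.

516.17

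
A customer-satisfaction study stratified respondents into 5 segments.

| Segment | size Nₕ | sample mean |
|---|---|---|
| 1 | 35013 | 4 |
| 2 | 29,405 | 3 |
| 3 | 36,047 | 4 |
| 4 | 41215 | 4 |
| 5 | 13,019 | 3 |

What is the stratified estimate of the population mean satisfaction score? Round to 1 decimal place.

N = 154699; weights Wₕ = Nₕ/N = (0.2263, 0.1901, 0.2330, 0.2664, 0.0842).
x̄_st = Σ Wₕ·x̄ₕ = 0.2263·4 + 0.1901·3 + 0.2330·4 + 0.2664·4 + 0.0842·3 ≈ 3.726...
→ 3.7.

3.7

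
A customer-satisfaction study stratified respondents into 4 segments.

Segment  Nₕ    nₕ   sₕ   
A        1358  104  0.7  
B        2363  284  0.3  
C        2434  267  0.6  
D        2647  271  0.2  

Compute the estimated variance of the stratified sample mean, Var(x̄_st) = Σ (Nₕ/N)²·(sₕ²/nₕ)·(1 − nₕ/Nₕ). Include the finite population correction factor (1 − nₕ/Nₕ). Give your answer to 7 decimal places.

N = 8802; Wₕ = Nₕ/N.
segment A: (1358/8802)²·0.7²/104·(1 − 104/1358) = 0.0001035613
segment B: (2363/8802)²·0.3²/284·(1 − 284/2363) = 0.0000200946
segment C: (2434/8802)²·0.6²/267·(1 − 267/2434) = 0.0000917927
segment D: (2647/8802)²·0.2²/271·(1 − 271/2647) = 0.0000119820
Sum = 0.0002274305 → 0.0002274.

0.0002274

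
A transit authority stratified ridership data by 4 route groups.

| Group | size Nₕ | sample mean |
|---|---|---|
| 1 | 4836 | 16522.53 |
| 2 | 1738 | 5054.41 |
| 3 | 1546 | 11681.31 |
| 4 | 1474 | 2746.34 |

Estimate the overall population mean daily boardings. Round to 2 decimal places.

N = 9594; weights Wₕ = Nₕ/N = (0.5041, 0.1812, 0.1611, 0.1536).
x̄_st = Σ Wₕ·x̄ₕ = 0.5041·16522.53 + 0.1812·5054.41 + 0.1611·11681.31 + 0.1536·2746.34 ≈ 11548.3563...
→ 11548.36.

11548.36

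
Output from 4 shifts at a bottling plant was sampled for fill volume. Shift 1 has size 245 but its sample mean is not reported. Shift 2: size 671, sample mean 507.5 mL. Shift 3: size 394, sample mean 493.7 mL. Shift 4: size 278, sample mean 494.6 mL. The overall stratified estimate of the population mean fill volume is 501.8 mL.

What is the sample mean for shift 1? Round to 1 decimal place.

507.4

N = 245 + 671 + 394 + 278 = 1588.
Overall total = μ·N = 501.8·1588 = 796858.4.
Subtract the known strata: 671·507.5 + 394·493.7 + 278·494.6 = 672549.1.
Remaining total for shift 1: 796858.4 − 672549.1 = 124309.3.
Divide by its size: 124309.3 / 245 = 507.385... → 507.4.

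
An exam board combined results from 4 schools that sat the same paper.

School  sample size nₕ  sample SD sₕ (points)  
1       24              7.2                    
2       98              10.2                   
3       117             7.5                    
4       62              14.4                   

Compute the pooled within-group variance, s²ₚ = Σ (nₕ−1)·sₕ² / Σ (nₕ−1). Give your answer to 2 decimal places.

1: (24−1)·7.2² = 23·51.84 = 1192.32
2: (98−1)·10.2² = 97·104.04 = 10091.88
3: (117−1)·7.5² = 116·56.25 = 6525
4: (62−1)·14.4² = 61·207.36 = 12648.96
Numerator = 30458.16; denominator = Σ(nₕ−1) = 297.
s²ₚ = 30458.16/297 = 102.5527... → 102.55.

102.55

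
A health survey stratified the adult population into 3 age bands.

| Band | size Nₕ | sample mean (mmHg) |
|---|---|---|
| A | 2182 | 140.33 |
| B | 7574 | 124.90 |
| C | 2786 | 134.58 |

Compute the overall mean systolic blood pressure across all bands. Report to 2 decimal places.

N = 12542; weights Wₕ = Nₕ/N = (0.1740, 0.6039, 0.2221).
x̄_st = Σ Wₕ·x̄ₕ = 0.1740·140.33 + 0.6039·124.90 + 0.2221·134.58 ≈ 129.7347...
→ 129.73.

129.73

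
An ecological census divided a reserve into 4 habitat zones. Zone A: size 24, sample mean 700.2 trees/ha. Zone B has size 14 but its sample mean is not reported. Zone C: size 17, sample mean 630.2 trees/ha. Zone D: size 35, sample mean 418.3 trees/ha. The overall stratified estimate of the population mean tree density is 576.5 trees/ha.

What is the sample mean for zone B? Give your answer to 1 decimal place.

N = 24 + 14 + 17 + 35 = 90.
Overall total = μ·N = 576.5·90 = 51885.
Subtract the known strata: 24·700.2 + 17·630.2 + 35·418.3 = 42158.7.
Remaining total for zone B: 51885 − 42158.7 = 9726.3.
Divide by its size: 9726.3 / 14 = 694.736... → 694.7.

694.7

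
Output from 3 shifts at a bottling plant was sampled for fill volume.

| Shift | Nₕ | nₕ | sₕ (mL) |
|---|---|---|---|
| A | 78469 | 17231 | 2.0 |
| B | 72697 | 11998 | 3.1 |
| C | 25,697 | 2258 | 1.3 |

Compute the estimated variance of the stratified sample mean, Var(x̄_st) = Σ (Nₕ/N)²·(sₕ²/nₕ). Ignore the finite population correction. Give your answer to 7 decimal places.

0.0001968

N = 176863. Term for each stratum: Wₕ²sₕ²/nₕ.
Var(x̄_st) = 0.0000456953 + 0.0001353236 + 0.0000157999 = 0.0001968188 → 0.0001968.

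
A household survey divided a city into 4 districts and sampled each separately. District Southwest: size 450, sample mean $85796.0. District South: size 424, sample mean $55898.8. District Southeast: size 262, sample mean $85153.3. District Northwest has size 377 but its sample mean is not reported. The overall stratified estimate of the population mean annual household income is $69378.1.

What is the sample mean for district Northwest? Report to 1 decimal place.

N = 450 + 424 + 262 + 377 = 1513.
Overall total = μ·N = 69378.1·1513 = 104969065.3.
Subtract the known strata: 450·85796.0 + 424·55898.8 + 262·85153.3 = 84619455.8.
Remaining total for district Northwest: 104969065.3 − 84619455.8 = 20349609.5.
Divide by its size: 20349609.5 / 377 = 53977.744... → 53977.7.

53977.7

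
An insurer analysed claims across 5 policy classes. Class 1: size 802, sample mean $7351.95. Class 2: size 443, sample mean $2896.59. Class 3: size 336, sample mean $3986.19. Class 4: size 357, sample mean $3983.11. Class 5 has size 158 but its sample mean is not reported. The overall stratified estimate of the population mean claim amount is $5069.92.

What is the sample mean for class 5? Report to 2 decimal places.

4340.31

N = 802 + 443 + 336 + 357 + 158 = 2096.
Overall total = μ·N = 5069.92·2096 = 10626552.32.
Subtract the known strata: 802·7351.95 + 443·2896.59 + 336·3986.19 + 357·3983.11 = 9940783.38.
Remaining total for class 5: 10626552.32 − 9940783.38 = 685768.94.
Divide by its size: 685768.94 / 158 = 4340.3097... → 4340.31.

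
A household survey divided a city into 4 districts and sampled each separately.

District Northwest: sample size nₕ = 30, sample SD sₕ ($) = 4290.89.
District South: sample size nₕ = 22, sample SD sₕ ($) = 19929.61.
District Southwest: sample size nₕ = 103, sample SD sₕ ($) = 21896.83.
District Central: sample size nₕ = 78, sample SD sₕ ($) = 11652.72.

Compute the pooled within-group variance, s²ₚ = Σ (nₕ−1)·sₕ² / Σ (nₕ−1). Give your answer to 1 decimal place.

297975932.7

Northwest: (30−1)·4290.89² = 29·18411736.9921 = 533940372.7709
South: (22−1)·19929.61² = 21·397189354.7521 = 8340976449.7941
Southwest: (103−1)·21896.83² = 102·479471164.0489 = 48906058732.9878
Central: (78−1)·11652.72² = 77·135785883.3984 = 10455513021.6768
Numerator = 68236488577.2296; denominator = Σ(nₕ−1) = 229.
s²ₚ = 68236488577.2296/229 = 297975932.652... → 297975932.7.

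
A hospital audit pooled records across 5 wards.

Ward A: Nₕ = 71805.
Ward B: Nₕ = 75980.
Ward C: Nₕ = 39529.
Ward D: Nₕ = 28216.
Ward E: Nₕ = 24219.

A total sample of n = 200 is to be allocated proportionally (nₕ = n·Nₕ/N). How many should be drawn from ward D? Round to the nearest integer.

Share of ward D = 28216/239749 = 0.11769.
Allocate 200 × 0.11769 = 23.538... → 24.

24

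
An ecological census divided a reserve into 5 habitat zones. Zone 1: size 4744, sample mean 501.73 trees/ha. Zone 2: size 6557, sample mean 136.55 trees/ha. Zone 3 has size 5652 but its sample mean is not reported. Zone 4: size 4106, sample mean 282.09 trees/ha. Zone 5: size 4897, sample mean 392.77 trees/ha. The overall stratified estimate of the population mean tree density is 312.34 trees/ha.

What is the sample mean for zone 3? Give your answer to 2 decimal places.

309.60

Σ Nₕx̄ₕ = N·μ, so 5652·x̄_3 = 25956·312.34 − (4744·501.73 + 6557·136.55 + 4106·282.09 + 4897·392.77).
= 8107097.04 − 6357221.7 = 1749875.34.
x̄_3 = 1749875.34 / 5652 = 309.6029... → 309.60.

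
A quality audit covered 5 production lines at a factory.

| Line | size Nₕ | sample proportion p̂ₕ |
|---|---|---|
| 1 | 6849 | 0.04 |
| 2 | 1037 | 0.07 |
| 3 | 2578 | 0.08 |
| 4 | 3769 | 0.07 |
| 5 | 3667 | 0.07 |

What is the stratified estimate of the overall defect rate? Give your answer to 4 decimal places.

0.0600

N = 6849 + 1037 + 2578 + 3769 + 3667 = 17900.
Overall proportion = Σ (Nₕ/N)·p̂ₕ.
Σ Nₕp̂ₕ = 273.96 + 72.59 + 206.24 + 263.83 + 256.69 = 1073.31.
1073.31 / 17900 = 0.059961... → 0.0600.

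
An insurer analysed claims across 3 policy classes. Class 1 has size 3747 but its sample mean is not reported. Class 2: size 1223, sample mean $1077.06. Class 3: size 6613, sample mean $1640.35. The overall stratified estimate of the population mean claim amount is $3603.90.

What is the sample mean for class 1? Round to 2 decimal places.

N = 3747 + 1223 + 6613 = 11583.
Overall total = μ·N = 3603.90·11583 = 41743973.7.
Subtract the known strata: 1223·1077.06 + 6613·1640.35 = 12164878.93.
Remaining total for class 1: 41743973.7 − 12164878.93 = 29579094.77.
Divide by its size: 29579094.77 / 3747 = 7894.0739... → 7894.07.

7894.07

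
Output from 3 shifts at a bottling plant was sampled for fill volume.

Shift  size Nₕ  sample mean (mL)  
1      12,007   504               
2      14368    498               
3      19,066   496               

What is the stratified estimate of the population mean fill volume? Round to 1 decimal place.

498.7

x̄_st = (Σ Nₕx̄ₕ) / (Σ Nₕ) = (12007·504 + 14368·498 + 19066·496) / 45441
= 22663528 / 45441 = 498.746... → 498.7.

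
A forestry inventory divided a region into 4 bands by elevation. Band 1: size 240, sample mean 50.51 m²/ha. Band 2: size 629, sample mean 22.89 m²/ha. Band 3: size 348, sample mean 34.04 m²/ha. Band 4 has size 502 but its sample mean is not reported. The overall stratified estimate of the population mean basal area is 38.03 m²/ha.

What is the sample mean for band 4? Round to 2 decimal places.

53.80

Σ Nₕx̄ₕ = N·μ, so 502·x̄_4 = 1719·38.03 − (240·50.51 + 629·22.89 + 348·34.04).
= 65373.57 − 38366.13 = 27007.44.
x̄_4 = 27007.44 / 502 = 53.7997... → 53.80.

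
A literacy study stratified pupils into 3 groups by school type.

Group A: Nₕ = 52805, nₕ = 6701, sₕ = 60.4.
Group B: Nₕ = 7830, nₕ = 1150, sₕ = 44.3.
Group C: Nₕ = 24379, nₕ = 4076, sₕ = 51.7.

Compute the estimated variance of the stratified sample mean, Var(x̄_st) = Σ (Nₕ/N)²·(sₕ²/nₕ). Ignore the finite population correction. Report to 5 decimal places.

0.27844

N = 85014. Term for each stratum: Wₕ²sₕ²/nₕ.
Var(x̄_st) = 0.21004070 + 0.01447612 + 0.05392595 = 0.27844277 → 0.27844.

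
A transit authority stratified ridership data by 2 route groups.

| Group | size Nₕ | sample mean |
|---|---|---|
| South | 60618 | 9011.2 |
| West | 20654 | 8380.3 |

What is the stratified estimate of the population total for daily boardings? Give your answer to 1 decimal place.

South: 60618·9011.2 = 546240921.6
West: 20654·8380.3 = 173086716.2
τ̂ = Σ Nₕx̄ₕ = 719327637.8.

719327637.8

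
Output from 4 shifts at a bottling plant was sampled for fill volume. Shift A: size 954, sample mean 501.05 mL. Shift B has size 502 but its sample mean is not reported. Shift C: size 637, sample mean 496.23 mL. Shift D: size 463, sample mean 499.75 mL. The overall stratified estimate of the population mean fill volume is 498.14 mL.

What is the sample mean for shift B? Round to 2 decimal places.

493.55

N = 954 + 502 + 637 + 463 = 2556.
Overall total = μ·N = 498.14·2556 = 1273245.84.
Subtract the known strata: 954·501.05 + 637·496.23 + 463·499.75 = 1025484.46.
Remaining total for shift B: 1273245.84 − 1025484.46 = 247761.38.
Divide by its size: 247761.38 / 502 = 493.5486... → 493.55.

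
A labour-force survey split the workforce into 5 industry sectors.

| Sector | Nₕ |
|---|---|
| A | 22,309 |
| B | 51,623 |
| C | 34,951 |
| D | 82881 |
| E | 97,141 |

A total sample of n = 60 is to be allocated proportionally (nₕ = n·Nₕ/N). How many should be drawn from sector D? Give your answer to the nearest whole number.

17

N = 22309 + 51623 + 34951 + 82881 + 97141 = 288905.
n_D = 60·82881/288905 = 17.213... → 17.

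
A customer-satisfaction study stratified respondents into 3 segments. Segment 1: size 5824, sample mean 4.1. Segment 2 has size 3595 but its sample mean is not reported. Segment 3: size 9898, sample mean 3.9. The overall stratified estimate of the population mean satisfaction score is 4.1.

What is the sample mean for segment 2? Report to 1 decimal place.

4.7

Σ Nₕx̄ₕ = N·μ, so 3595·x̄_2 = 19317·4.1 − (5824·4.1 + 9898·3.9).
= 79199.7 − 62480.6 = 16719.1.
x̄_2 = 16719.1 / 3595 = 4.651... → 4.7.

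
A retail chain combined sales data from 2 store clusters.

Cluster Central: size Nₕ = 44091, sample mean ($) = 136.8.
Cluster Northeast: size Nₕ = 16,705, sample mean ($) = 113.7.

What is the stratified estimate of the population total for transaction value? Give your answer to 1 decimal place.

7931007.3

Central: 44091·136.8 = 6031648.8
Northeast: 16705·113.7 = 1899358.5
τ̂ = Σ Nₕx̄ₕ = 7931007.3.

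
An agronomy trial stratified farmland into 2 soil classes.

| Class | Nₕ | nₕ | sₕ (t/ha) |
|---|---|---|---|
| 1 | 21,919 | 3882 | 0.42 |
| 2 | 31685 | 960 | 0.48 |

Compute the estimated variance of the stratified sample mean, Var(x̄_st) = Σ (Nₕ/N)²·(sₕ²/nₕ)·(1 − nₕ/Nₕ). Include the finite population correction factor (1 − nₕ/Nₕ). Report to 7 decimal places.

N = 53604; Wₕ = Nₕ/N.
class 1: (21919/53604)²·0.42²/3882·(1 − 3882/21919) = 0.0000062522
class 2: (31685/53604)²·0.48²/960·(1 − 960/31685) = 0.0000813135
Sum = 0.0000875657 → 0.0000876.

0.0000876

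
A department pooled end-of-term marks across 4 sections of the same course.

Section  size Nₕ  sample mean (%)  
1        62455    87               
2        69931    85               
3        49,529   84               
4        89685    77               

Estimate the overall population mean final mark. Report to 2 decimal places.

N = 62455 + 69931 + 49529 + 89685 = 271600.
Weight each subgroup mean by Nₕ/N and sum.
Σ Nₕx̄ₕ = 62455·87 + 69931·85 + 49529·84 + 89685·77 = 5433585 + 5944135 + 4160436 + 6905745 = 22443901.
Divide by N: 22443901 / 271600 = 82.6359... → 82.64.

82.64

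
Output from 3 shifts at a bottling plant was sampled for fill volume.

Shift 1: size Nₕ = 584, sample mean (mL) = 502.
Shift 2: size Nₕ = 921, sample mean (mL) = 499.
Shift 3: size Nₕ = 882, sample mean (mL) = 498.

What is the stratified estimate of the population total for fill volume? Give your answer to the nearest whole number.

Estimate total by summing Nₕ·x̄ₕ over strata.
584·502 + 921·499 + 882·498 = 293168 + 459579 + 439236 = 1191983.

1191983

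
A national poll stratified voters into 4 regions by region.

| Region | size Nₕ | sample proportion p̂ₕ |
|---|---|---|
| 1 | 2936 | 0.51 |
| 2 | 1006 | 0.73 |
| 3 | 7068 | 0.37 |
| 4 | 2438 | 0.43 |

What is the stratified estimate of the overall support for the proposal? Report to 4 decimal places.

Wₕ = Nₕ/N with N = 13448: 0.2183, 0.0748, 0.5256, 0.1813.
p̂_st = 0.2183·0.51 + 0.0748·0.73 + 0.5256·0.37 + 0.1813·0.43 ≈ 0.438373... → 0.4384.

0.4384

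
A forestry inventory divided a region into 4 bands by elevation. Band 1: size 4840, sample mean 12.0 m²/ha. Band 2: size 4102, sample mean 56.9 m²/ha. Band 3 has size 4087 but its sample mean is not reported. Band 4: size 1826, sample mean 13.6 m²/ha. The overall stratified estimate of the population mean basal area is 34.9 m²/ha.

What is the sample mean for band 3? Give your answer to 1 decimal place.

49.5

N = 4840 + 4102 + 4087 + 1826 = 14855.
Overall total = μ·N = 34.9·14855 = 518439.5.
Subtract the known strata: 4840·12.0 + 4102·56.9 + 1826·13.6 = 316317.4.
Remaining total for band 3: 518439.5 − 316317.4 = 202122.1.
Divide by its size: 202122.1 / 4087 = 49.455... → 49.5.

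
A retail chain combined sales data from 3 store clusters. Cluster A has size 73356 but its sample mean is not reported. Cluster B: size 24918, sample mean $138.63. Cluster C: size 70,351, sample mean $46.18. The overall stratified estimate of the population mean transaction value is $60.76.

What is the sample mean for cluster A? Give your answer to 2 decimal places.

N = 73356 + 24918 + 70351 = 168625.
Overall total = μ·N = 60.76·168625 = 10245655.
Subtract the known strata: 24918·138.63 + 70351·46.18 = 6703191.52.
Remaining total for cluster A: 10245655 − 6703191.52 = 3542463.48.
Divide by its size: 3542463.48 / 73356 = 48.2914... → 48.29.

48.29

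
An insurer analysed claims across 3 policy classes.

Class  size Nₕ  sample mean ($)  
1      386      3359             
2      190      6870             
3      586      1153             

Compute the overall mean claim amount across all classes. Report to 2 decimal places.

2820.60

x̄_st = (Σ Nₕx̄ₕ) / (Σ Nₕ) = (386·3359 + 190·6870 + 586·1153) / 1162
= 3277532 / 1162 = 2820.5955... → 2820.60.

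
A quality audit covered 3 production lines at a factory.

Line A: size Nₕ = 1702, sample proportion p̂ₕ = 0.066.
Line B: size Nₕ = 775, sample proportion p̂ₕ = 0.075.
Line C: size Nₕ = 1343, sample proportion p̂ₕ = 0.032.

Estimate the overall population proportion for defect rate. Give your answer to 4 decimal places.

0.0559

N = 1702 + 775 + 1343 = 3820.
Overall proportion = Σ (Nₕ/N)·p̂ₕ.
Σ Nₕp̂ₕ = 112.332 + 58.125 + 42.976 = 213.433.
213.433 / 3820 = 0.055873... → 0.0559.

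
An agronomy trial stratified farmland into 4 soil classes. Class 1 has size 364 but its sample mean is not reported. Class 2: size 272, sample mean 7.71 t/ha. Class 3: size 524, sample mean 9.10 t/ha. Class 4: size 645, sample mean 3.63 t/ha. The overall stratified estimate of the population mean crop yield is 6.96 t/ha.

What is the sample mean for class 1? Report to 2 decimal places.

9.22

Σ Nₕx̄ₕ = N·μ, so 364·x̄_1 = 1805·6.96 − (272·7.71 + 524·9.10 + 645·3.63).
= 12562.8 − 9206.87 = 3355.93.
x̄_1 = 3355.93 / 364 = 9.2196... → 9.22.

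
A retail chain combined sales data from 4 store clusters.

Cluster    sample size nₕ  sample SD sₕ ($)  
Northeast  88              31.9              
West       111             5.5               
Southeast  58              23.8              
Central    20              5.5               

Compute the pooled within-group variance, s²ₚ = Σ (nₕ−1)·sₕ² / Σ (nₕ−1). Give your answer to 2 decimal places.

456.85

Northeast: (88−1)·31.9² = 87·1017.61 = 88532.07
West: (111−1)·5.5² = 110·30.25 = 3327.5
Southeast: (58−1)·23.8² = 57·566.44 = 32287.08
Central: (20−1)·5.5² = 19·30.25 = 574.75
Numerator = 124721.4; denominator = Σ(nₕ−1) = 273.
s²ₚ = 124721.4/273 = 456.8549... → 456.85.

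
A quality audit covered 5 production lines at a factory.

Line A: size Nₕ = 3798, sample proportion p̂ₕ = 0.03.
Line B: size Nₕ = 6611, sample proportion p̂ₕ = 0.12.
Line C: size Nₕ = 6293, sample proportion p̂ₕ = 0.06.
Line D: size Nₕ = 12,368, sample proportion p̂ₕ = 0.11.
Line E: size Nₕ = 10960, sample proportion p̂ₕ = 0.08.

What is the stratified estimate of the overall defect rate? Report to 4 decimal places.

0.0880

N = 3798 + 6611 + 6293 + 12368 + 10960 = 40030.
Overall proportion = Σ (Nₕ/N)·p̂ₕ.
Σ Nₕp̂ₕ = 113.94 + 793.32 + 377.58 + 1360.48 + 876.8 = 3522.12.
3522.12 / 40030 = 0.087987... → 0.0880.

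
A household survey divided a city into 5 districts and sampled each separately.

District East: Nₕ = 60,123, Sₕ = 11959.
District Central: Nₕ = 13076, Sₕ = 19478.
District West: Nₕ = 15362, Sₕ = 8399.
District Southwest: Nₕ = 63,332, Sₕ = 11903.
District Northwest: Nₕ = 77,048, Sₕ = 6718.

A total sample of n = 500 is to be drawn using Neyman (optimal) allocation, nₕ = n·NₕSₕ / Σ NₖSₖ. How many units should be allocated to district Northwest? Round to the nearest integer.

Σ NₕSₕ = 60123·11959 + 13076·19478 + 15362·8399 + 63332·11903 + 77048·6718 = 2374179983.
Share for Northwest: 517608464/2374179983 = 0.21802.
n_Northwest = 500 × 0.21802 = 109.008... → 109.

109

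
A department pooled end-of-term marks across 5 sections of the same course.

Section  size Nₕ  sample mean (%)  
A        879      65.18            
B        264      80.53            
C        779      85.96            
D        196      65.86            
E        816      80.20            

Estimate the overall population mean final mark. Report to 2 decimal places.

N = 879 + 264 + 779 + 196 + 816 = 2934.
Overall mean = Σ (Nₕ/N)·x̄ₕ — weight by population share, not a simple average.
Σ Nₕx̄ₕ = 879·65.18 + 264·80.53 + 779·85.96 + 196·65.86 + 816·80.20 = 57293.22 + 21259.92 + 66962.84 + 12908.56 + 65443.2 = 223867.74.
Divide by N: 223867.74 / 2934 = 76.3012... → 76.30.

76.30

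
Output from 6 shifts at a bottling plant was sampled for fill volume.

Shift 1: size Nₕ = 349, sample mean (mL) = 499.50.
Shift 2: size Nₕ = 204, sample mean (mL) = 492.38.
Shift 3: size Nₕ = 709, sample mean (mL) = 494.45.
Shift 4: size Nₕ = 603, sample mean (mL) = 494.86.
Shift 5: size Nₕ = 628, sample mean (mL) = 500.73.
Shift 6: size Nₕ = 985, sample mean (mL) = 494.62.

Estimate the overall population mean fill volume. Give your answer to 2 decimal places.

x̄_st = (Σ Nₕx̄ₕ) / (Σ Nₕ) = (349·499.50 + 204·492.38 + 709·494.45 + 603·494.86 + 628·500.73 + 985·494.62) / 3478
= 1725395.79 / 3478 = 496.0885... → 496.09.

496.09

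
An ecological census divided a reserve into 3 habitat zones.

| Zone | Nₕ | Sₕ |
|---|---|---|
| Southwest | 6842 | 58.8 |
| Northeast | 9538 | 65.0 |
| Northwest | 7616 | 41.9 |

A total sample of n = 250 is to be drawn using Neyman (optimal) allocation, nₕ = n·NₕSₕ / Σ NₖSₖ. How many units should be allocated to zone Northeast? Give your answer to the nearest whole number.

116

Southwest: NₕSₕ = 6842·58.8 = 402309.6
Northeast: NₕSₕ = 9538·65.0 = 619970
Northwest: NₕSₕ = 7616·41.9 = 319110.4
Σ NₕSₕ = 1341390.
n_Northeast = 250·619970/1341390 = 115.546... → 116.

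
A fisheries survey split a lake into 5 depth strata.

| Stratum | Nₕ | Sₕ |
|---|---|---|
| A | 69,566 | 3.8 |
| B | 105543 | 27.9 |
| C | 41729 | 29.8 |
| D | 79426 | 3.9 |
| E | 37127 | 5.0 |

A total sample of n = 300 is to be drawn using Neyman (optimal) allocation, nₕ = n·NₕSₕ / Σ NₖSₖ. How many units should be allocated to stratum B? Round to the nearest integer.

Σ NₕSₕ = 69566·3.8 + 105543·27.9 + 41729·29.8 + 79426·3.9 + 37127·5.0 = 4947921.1.
Share for B: 2944649.7/4947921.1 = 0.59513.
n_B = 300 × 0.59513 = 178.539... → 179.

179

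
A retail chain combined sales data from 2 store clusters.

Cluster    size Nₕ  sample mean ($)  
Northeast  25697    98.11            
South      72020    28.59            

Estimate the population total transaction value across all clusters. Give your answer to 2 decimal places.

4580184.47

Estimate total by summing Nₕ·x̄ₕ over strata.
25697·98.11 + 72020·28.59 = 2521132.67 + 2059051.8 = 4580184.47.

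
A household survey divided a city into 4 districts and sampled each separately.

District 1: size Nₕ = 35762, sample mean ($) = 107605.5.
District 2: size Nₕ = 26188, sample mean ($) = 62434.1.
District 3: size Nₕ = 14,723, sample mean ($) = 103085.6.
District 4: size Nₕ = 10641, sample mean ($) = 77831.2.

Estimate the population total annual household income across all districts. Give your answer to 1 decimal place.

Estimate total by summing Nₕ·x̄ₕ over strata.
35762·107605.5 + 26188·62434.1 + 14723·103085.6 + 10641·77831.2 = 3848187891 + 1635024210.8 + 1517729288.8 + 828201799.2 = 7829143189.8.

7829143189.8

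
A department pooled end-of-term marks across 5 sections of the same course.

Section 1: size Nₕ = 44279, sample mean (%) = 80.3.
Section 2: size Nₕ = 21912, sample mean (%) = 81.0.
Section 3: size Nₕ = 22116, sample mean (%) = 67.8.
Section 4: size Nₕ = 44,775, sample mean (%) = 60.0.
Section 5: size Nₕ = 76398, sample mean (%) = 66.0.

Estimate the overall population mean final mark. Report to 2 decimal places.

69.50

x̄_st = (Σ Nₕx̄ₕ) / (Σ Nₕ) = (44279·80.3 + 21912·81.0 + 22116·67.8 + 44775·60.0 + 76398·66.0) / 209480
= 14558708.5 / 209480 = 69.4993... → 69.50.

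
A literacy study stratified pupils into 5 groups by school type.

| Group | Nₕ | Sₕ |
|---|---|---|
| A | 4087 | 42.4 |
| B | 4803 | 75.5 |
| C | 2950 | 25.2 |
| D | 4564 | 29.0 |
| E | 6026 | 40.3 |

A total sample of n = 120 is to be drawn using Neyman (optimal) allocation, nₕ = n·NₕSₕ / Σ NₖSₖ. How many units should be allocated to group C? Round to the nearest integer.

9

A: NₕSₕ = 4087·42.4 = 173288.8
B: NₕSₕ = 4803·75.5 = 362626.5
C: NₕSₕ = 2950·25.2 = 74340
D: NₕSₕ = 4564·29.0 = 132356
E: NₕSₕ = 6026·40.3 = 242847.8
Σ NₕSₕ = 985459.1.
n_C = 120·74340/985459.1 = 9.052... → 9.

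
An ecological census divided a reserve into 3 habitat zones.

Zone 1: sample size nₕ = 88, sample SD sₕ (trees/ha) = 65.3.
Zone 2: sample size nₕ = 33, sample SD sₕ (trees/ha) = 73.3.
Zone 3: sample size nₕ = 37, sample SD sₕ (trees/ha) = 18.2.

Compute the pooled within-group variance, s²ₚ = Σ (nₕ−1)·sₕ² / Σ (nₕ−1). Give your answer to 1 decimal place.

1: (88−1)·65.3² = 87·4264.09 = 370975.83
2: (33−1)·73.3² = 32·5372.89 = 171932.48
3: (37−1)·18.2² = 36·331.24 = 11924.64
Numerator = 554832.95; denominator = Σ(nₕ−1) = 155.
s²ₚ = 554832.95/155 = 3579.567... → 3579.6.

3579.6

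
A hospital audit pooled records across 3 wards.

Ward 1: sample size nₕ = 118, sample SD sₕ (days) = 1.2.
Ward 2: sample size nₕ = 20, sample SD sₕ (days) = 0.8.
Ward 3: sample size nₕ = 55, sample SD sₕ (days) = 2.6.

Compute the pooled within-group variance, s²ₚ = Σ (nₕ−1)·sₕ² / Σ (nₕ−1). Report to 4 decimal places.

2.8720

1: (118−1)·1.2² = 117·1.44 = 168.48
2: (20−1)·0.8² = 19·0.64 = 12.16
3: (55−1)·2.6² = 54·6.76 = 365.04
Numerator = 545.68; denominator = Σ(nₕ−1) = 190.
s²ₚ = 545.68/190 = 2.872 → 2.8720.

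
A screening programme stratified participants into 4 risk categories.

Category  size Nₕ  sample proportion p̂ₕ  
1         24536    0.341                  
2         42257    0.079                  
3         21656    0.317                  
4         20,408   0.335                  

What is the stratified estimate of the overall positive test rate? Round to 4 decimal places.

Wₕ = Nₕ/N with N = 108857: 0.2254, 0.3882, 0.1989, 0.1875.
p̂_st = 0.2254·0.341 + 0.3882·0.079 + 0.1989·0.317 + 0.1875·0.335 ≈ 0.233395... → 0.2334.

0.2334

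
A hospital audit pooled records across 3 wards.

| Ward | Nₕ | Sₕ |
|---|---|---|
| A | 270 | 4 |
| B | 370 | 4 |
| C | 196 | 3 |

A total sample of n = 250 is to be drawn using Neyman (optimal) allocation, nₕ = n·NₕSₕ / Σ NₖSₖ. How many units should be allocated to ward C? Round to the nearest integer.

47

Σ NₕSₕ = 270·4 + 370·4 + 196·3 = 3148.
Share for C: 588/3148 = 0.18679.
n_C = 250 × 0.18679 = 46.696... → 47.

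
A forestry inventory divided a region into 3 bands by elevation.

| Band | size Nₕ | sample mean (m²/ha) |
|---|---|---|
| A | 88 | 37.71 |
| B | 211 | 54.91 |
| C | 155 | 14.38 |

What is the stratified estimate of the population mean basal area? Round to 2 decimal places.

x̄_st = (Σ Nₕx̄ₕ) / (Σ Nₕ) = (88·37.71 + 211·54.91 + 155·14.38) / 454
= 17133.39 / 454 = 37.7387... → 37.74.

37.74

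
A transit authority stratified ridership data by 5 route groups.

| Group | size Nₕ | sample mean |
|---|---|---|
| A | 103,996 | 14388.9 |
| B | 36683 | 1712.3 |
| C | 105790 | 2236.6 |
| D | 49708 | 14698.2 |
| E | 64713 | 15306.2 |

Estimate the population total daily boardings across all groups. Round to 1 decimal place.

Estimate total by summing Nₕ·x̄ₕ over strata.
103996·14388.9 + 36683·1712.3 + 105790·2236.6 + 49708·14698.2 + 64713·15306.2 = 1496388044.4 + 62812300.9 + 236609914 + 730618125.6 + 990510120.6 = 3516938505.5.

3516938505.5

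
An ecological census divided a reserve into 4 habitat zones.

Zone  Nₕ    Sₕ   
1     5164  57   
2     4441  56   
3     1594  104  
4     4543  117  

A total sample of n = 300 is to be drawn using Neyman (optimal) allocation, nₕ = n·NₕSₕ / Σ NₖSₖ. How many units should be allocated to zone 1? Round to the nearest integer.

71

1: NₕSₕ = 5164·57 = 294348
2: NₕSₕ = 4441·56 = 248696
3: NₕSₕ = 1594·104 = 165776
4: NₕSₕ = 4543·117 = 531531
Σ NₕSₕ = 1240351.
n_1 = 300·294348/1240351 = 71.193... → 71.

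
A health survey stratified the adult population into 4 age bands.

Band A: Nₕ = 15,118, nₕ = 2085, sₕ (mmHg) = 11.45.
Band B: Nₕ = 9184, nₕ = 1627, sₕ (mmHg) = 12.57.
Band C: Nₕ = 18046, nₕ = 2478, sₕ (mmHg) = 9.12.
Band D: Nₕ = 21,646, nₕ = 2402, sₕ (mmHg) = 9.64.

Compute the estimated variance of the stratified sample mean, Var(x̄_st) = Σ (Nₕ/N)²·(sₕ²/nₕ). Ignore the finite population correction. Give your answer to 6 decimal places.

N = 63994; Wₕ = Nₕ/N.
band A: (15118/63994)²·11.45²/2085 = 0.003509256
band B: (9184/63994)²·12.57²/1627 = 0.002000176
band C: (18046/63994)²·9.12²/2478 = 0.002669143
band D: (21646/63994)²·9.64²/2402 = 0.004426473
Sum = 0.012605048 → 0.012605.

0.012605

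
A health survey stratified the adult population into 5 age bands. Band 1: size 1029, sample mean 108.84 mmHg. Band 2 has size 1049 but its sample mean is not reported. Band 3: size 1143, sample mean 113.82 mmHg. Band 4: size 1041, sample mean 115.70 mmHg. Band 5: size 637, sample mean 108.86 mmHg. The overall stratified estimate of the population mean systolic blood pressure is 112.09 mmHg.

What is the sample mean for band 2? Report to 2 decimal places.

111.77

Σ Nₕx̄ₕ = N·μ, so 1049·x̄_2 = 4899·112.09 − (1029·108.84 + 1143·113.82 + 1041·115.70 + 637·108.86).
= 549128.91 − 431880.14 = 117248.77.
x̄_2 = 117248.77 / 1049 = 111.7719... → 111.77.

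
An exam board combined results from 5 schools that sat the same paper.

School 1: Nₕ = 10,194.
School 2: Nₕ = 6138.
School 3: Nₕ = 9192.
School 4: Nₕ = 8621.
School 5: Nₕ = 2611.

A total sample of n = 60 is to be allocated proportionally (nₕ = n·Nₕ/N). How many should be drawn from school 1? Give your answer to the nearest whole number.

17

N = 10194 + 6138 + 9192 + 8621 + 2611 = 36756.
n_1 = 60·10194/36756 = 16.641... → 17.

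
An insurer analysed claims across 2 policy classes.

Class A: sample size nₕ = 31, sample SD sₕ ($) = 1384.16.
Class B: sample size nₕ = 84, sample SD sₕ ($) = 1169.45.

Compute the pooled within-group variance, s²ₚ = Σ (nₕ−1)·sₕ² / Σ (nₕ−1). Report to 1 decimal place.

1513175.9

Degrees of freedom: 30 + 83 = 113.
Σ(nₕ−1)sₕ² = 30·1915898.9056 + 83·1367613.3025 = 170988871.2755.
s²ₚ = 170988871.2755 / 113 = 1513175.852... → 1513175.9.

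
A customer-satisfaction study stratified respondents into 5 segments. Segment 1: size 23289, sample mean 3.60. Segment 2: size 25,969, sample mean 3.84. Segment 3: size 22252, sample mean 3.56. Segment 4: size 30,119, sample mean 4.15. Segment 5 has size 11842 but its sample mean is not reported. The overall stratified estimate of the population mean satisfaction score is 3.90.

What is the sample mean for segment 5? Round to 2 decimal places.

Σ Nₕx̄ₕ = N·μ, so 11842·x̄_5 = 113471·3.90 − (23289·3.60 + 25969·3.84 + 22252·3.56 + 30119·4.15).
= 442536.9 − 387772.33 = 54764.57.
x̄_5 = 54764.57 / 11842 = 4.6246... → 4.62.

4.62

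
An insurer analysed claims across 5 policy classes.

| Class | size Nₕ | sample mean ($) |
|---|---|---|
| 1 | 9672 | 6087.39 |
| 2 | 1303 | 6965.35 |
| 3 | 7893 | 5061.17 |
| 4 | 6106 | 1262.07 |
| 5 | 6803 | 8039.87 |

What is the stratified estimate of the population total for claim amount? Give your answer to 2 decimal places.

1: 9672·6087.39 = 58877236.08
2: 1303·6965.35 = 9075851.05
3: 7893·5061.17 = 39947814.81
4: 6106·1262.07 = 7706199.42
5: 6803·8039.87 = 54695235.61
τ̂ = Σ Nₕx̄ₕ = 170302336.97.

170302336.97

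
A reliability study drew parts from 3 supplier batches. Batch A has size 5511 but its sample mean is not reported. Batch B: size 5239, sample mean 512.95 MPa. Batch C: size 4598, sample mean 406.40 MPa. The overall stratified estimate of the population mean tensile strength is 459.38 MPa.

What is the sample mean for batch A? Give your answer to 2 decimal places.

452.66

N = 5511 + 5239 + 4598 = 15348.
Overall total = μ·N = 459.38·15348 = 7050564.24.
Subtract the known strata: 5239·512.95 + 4598·406.40 = 4555972.25.
Remaining total for batch A: 7050564.24 − 4555972.25 = 2494591.99.
Divide by its size: 2494591.99 / 5511 = 452.6569... → 452.66.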